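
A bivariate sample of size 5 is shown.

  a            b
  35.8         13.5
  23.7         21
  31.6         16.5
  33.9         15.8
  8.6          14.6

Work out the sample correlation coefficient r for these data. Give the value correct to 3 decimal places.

n = 5, Σa = 133.6, Σb = 81.4, Σa² = 4065.06, Σb² = 1358.3, Σab = 2163.58
nΣab − ΣaΣb = 10817.9 − 10875.04 = -57.14
nΣa² − (Σa)² = 20325.3 − 17848.96 = 2476.34; nΣb² − (Σb)² = 6791.5 − 6625.96 = 165.54
r = -57.14 / √(2476.34 × 165.54) = -57.14 / 640.2604 ≈ -0.089

-0.089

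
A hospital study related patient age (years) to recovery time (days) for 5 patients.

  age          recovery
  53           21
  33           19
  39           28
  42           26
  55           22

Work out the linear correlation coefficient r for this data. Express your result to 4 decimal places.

n = 5, Σx = 222, Σy = 116, Σx² = 10208, Σy² = 2746, Σxy = 5134
nΣxy − ΣxΣy = 25670 − 25752 = -82
nΣx² − (Σx)² = 51040 − 49284 = 1756; nΣy² − (Σy)² = 13730 − 13456 = 274
r = -82 / √(1756 × 274) = -82 / 693.6454 ≈ -0.1182

-0.1182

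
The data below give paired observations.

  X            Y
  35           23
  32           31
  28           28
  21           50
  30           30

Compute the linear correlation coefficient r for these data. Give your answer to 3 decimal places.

n = 5, ΣX = 146, ΣY = 162, ΣX² = 4374, ΣY² = 5674, ΣXY = 4531
nΣXY − ΣXΣY = 22655 − 23652 = -997
nΣX² − (ΣX)² = 21870 − 21316 = 554; nΣY² − (ΣY)² = 28370 − 26244 = 2126
r = -997 / √(554 × 2126) = -997 / 1085.2668 ≈ -0.919

-0.919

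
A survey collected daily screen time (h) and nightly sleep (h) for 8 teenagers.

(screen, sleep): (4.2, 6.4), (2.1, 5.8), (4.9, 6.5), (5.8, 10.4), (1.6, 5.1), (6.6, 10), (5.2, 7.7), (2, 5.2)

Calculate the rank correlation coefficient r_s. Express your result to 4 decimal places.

0.9762

Rank screen: 4, 3, 5, 7, 1, 8, 6, 2
Rank sleep: 4, 3, 5, 8, 1, 7, 6, 2
d = rank(screen) − rank(sleep): 0, 0, 0, -1, 0, 1, 0, 0; Σd² = 2
ρ = 1 − 6Σd² / [n(n²−1)] = 1 − 6×2 / (8×63) = 1 − 12/504 ≈ 0.9762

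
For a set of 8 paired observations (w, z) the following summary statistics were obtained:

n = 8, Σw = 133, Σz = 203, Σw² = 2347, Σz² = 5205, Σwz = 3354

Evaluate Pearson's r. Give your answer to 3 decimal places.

-0.244

r = (nΣwz − ΣwΣz) / √[(nΣw² − (Σw)²)(nΣz² − (Σz)²)]
Numerator: 8×3354 − 133×203 = -167
Denominator: √[(18776 − 17689)(41640 − 41209)] = √[1087 × 431] = 684.4684
r = -167 / 684.4684 ≈ -0.244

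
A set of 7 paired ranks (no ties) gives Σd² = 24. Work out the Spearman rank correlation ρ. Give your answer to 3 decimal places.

ρ = 1 − 6Σd² / [n(n²−1)] = 1 − 6×24 / (7×48)
  = 1 − 144/336 = 1 − 0.4286 ≈ 0.571

0.571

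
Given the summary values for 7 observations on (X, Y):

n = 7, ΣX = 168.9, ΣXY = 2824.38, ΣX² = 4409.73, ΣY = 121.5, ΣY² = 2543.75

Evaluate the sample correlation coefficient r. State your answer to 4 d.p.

r = (nΣXY − ΣXΣY) / √[(nΣX² − (ΣX)²)(nΣY² − (ΣY)²)]
Numerator: 7×2824.38 − 168.9×121.5 = -750.69
Denominator: √[(30868.11 − 28527.21)(17806.25 − 14762.25)] = √[2340.9 × 3044] = 2669.4006
r = -750.69 / 2669.4006 ≈ -0.2812

-0.2812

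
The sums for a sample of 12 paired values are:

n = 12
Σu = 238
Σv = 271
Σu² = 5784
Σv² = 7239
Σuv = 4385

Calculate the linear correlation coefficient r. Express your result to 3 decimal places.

-0.907

r = (nΣuv − ΣuΣv) / √[(nΣu² − (Σu)²)(nΣv² − (Σv)²)]
Numerator: 12×4385 − 238×271 = -11878
Denominator: √[(69408 − 56644)(86868 − 73441)] = √[12764 × 13427] = 13091.3035
r = -11878 / 13091.3035 ≈ -0.907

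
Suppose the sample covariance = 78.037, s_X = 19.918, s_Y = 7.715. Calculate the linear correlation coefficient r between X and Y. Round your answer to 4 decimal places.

r = Cov(X,Y) / (s_X · s_Y) = 78.037 / (19.918 × 7.715)
  = 78.037 / 153.6674 ≈ 0.5078

0.5078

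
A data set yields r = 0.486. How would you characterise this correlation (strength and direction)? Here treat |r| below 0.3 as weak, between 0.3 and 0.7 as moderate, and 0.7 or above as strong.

moderate positive

r = 0.486 > 0 so the relationship is positive.
|r| = 0.486, which falls in the moderate range.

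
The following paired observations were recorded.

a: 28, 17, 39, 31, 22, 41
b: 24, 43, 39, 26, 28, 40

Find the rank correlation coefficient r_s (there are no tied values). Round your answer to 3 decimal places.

Rank a: 3, 1, 5, 4, 2, 6
Rank b: 1, 6, 4, 2, 3, 5
d = rank(a) − rank(b): 2, -5, 1, 2, -1, 1; Σd² = 36
ρ = 1 − 6Σd² / [n(n²−1)] = 1 − 6×36 / (6×35) = 1 − 216/210 ≈ -0.029

-0.029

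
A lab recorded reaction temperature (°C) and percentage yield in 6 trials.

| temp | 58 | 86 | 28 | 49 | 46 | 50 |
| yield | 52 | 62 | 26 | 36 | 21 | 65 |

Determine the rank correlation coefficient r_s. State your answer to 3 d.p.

0.771

Rank temp: 5, 6, 1, 3, 2, 4
Rank yield: 4, 5, 2, 3, 1, 6
d = rank(temp) − rank(yield): 1, 1, -1, 0, 1, -2; Σd² = 8
ρ = 1 − 6Σd² / [n(n²−1)] = 1 − 6×8 / (6×35) = 1 − 48/210 ≈ 0.771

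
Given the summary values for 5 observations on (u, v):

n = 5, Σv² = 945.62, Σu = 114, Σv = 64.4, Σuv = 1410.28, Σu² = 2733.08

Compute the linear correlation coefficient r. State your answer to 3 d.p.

-0.465

r = (nΣuv − ΣuΣv) / √[(nΣu² − (Σu)²)(nΣv² − (Σv)²)]
Numerator: 5×1410.28 − 114×64.4 = -290.2
Denominator: √[(13665.4 − 12996)(4728.1 − 4147.36)] = √[669.4 × 580.74] = 623.4961
r = -290.2 / 623.4961 ≈ -0.465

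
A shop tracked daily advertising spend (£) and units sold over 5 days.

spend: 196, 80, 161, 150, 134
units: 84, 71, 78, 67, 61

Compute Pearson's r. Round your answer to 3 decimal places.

0.566

n = 5, Σx = 721, Σy = 361, Σx² = 111193, Σy² = 26391, Σxy = 52926
nΣxy − ΣxΣy = 264630 − 260281 = 4349
nΣx² − (Σx)² = 555965 − 519841 = 36124; nΣy² − (Σy)² = 131955 − 130321 = 1634
r = 4349 / √(36124 × 1634) = 4349 / 7682.8781 ≈ 0.566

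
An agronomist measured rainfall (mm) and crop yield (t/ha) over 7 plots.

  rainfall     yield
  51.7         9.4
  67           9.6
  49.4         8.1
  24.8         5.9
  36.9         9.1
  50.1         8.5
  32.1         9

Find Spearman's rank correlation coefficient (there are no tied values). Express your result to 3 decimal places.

Rank rainfall: 6, 7, 4, 1, 3, 5, 2
Rank yield: 6, 7, 2, 1, 5, 3, 4
d = rank(rainfall) − rank(yield): 0, 0, 2, 0, -2, 2, -2; Σd² = 16
ρ = 1 − 6Σd² / [n(n²−1)] = 1 − 6×16 / (7×48) = 1 − 96/336 ≈ 0.714

0.714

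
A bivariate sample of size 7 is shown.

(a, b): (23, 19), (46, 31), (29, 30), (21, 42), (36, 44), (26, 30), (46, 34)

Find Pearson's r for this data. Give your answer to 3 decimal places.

n = 7, Σa = 227, Σb = 230, Σa² = 8015, Σb² = 7978, Σab = 7543
nΣab − ΣaΣb = 52801 − 52210 = 591
nΣa² − (Σa)² = 56105 − 51529 = 4576; nΣb² − (Σb)² = 55846 − 52900 = 2946
r = 591 / √(4576 × 2946) = 591 / 3671.6340 ≈ 0.161

0.161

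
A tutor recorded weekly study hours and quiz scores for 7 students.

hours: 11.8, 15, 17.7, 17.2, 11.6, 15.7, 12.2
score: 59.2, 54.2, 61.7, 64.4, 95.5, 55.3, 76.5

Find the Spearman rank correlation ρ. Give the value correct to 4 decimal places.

-0.3214

Rank hours: 2, 4, 7, 6, 1, 5, 3
Rank score: 3, 1, 4, 5, 7, 2, 6
d = rank(hours) − rank(score): -1, 3, 3, 1, -6, 3, -3; Σd² = 74
ρ = 1 − 6Σd² / [n(n²−1)] = 1 − 6×74 / (7×48) = 1 − 444/336 ≈ -0.3214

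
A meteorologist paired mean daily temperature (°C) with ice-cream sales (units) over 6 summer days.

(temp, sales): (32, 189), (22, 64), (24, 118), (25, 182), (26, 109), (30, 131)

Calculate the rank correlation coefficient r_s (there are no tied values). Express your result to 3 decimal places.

Rank temp: 6, 1, 2, 3, 4, 5
Rank sales: 6, 1, 3, 5, 2, 4
d = rank(temp) − rank(sales): 0, 0, -1, -2, 2, 1; Σd² = 10
ρ = 1 − 6Σd² / [n(n²−1)] = 1 − 6×10 / (6×35) = 1 − 60/210 ≈ 0.714

0.714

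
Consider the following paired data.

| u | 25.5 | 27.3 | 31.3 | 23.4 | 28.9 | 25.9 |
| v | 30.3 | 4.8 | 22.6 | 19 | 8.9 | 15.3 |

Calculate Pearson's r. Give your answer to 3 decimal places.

-0.157

n = 6, Σu = 162.3, Σv = 100.9, Σu² = 4428.81, Σv² = 2126.19, Σuv = 2709.15
nΣuv − ΣuΣv = 16254.9 − 16376.07 = -121.17
nΣu² − (Σu)² = 26572.86 − 26341.29 = 231.57; nΣv² − (Σv)² = 12757.14 − 10180.81 = 2576.33
r = -121.17 / √(231.57 × 2576.33) = -121.17 / 772.3993 ≈ -0.157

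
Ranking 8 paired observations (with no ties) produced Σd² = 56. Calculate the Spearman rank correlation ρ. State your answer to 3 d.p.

0.333

ρ = 1 − 6Σd² / [n(n²−1)] = 1 − 6×56 / (8×63)
  = 1 − 336/504 = 1 − 0.6667 ≈ 0.333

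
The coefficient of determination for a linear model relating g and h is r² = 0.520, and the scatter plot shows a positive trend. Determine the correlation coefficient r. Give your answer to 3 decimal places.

0.721

|r| = √0.520 = 0.721
The association is positive, so r = 0.721.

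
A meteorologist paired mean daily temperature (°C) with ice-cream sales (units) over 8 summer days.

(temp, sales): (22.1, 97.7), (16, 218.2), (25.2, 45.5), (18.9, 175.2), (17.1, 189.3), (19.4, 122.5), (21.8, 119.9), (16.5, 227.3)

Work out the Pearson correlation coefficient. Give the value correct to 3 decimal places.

-0.970

n = 8, Σx = 157, Σy = 1195.6, Σx² = 3152.92, Σy² = 206803.86, Σxy = 22086.05
nΣxy − ΣxΣy = 176688.4 − 187709.2 = -11020.8
nΣx² − (Σx)² = 25223.36 − 24649 = 574.36; nΣy² − (Σy)² = 1654430.88 − 1429459.36 = 224971.52
r = -11020.8 / √(574.36 × 224971.52) = -11020.8 / 11367.2619 ≈ -0.970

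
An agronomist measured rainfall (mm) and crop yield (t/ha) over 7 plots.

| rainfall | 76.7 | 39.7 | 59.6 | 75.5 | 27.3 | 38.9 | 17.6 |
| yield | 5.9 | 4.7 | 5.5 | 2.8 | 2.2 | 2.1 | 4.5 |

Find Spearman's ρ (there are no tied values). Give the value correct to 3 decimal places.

0.571

Rank rainfall: 7, 4, 5, 6, 2, 3, 1
Rank yield: 7, 5, 6, 3, 2, 1, 4
d = rank(rainfall) − rank(yield): 0, -1, -1, 3, 0, 2, -3; Σd² = 24
ρ = 1 − 6Σd² / [n(n²−1)] = 1 − 6×24 / (7×48) = 1 − 144/336 ≈ 0.571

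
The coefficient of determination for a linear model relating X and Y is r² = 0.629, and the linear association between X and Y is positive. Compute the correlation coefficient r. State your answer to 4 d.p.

|r| = √0.629 = 0.7931
The association is positive, so r = 0.7931.

0.7931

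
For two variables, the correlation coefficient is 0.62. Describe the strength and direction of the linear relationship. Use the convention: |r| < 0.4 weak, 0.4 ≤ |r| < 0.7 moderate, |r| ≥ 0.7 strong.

moderate positive

r = 0.62 > 0 so the relationship is positive.
|r| = 0.62, which falls in the moderate range.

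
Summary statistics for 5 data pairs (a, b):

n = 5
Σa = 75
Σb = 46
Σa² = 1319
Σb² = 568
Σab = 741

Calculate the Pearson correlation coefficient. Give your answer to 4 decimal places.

0.3043

r = (nΣab − ΣaΣb) / √[(nΣa² − (Σa)²)(nΣb² − (Σb)²)]
Numerator: 5×741 − 75×46 = 255
Denominator: √[(6595 − 5625)(2840 − 2116)] = √[970 × 724] = 838.0215
r = 255 / 838.0215 ≈ 0.3043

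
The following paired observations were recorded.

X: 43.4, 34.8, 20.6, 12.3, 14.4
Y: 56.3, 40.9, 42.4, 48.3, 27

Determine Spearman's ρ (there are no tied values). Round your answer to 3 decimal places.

0.300

Rank X: 5, 4, 3, 1, 2
Rank Y: 5, 2, 3, 4, 1
d = rank(X) − rank(Y): 0, 2, 0, -3, 1; Σd² = 14
ρ = 1 − 6Σd² / [n(n²−1)] = 1 − 6×14 / (5×24) = 1 − 84/120 ≈ 0.300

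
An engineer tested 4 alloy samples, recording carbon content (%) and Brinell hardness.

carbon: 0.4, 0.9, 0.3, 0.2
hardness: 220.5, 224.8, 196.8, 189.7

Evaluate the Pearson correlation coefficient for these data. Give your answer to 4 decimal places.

n = 4, Σx = 1.8, Σy = 831.8, Σx² = 1.1, Σy² = 173871.62, Σxy = 387.5
nΣxy − ΣxΣy = 1550 − 1497.24 = 52.76
nΣx² − (Σx)² = 4.4 − 3.24 = 1.16; nΣy² − (Σy)² = 695486.48 − 691891.24 = 3595.24
r = 52.76 / √(1.16 × 3595.24) = 52.76 / 64.5792 ≈ 0.8170

0.8170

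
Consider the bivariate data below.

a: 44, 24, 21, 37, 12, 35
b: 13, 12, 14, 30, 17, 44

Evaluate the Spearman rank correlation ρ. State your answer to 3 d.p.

Rank a: 6, 3, 2, 5, 1, 4
Rank b: 2, 1, 3, 5, 4, 6
d = rank(a) − rank(b): 4, 2, -1, 0, -3, -2; Σd² = 34
ρ = 1 − 6Σd² / [n(n²−1)] = 1 − 6×34 / (6×35) = 1 − 204/210 ≈ 0.029

0.029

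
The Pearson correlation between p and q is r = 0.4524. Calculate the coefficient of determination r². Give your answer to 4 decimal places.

0.2047

r² = (0.4524)² = 0.2047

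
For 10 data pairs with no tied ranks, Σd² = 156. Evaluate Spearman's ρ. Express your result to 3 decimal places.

ρ = 1 − 6Σd² / [n(n²−1)] = 1 − 6×156 / (10×99)
  = 1 − 936/990 = 1 − 0.9455 ≈ 0.055

0.055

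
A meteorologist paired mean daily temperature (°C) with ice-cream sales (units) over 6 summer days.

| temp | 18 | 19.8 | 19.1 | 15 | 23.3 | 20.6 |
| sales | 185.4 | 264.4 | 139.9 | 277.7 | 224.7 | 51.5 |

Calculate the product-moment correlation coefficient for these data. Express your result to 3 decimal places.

n = 6, Σx = 115.8, Σy = 1143.6, Σx² = 2273.1, Σy² = 254112.16, Σxy = 21706.32
nΣxy − ΣxΣy = 130237.92 − 132428.88 = -2190.96
nΣx² − (Σx)² = 13638.6 − 13409.64 = 228.96; nΣy² − (Σy)² = 1524672.96 − 1307820.96 = 216852
r = -2190.96 / √(228.96 × 216852) = -2190.96 / 7046.3064 ≈ -0.311

-0.311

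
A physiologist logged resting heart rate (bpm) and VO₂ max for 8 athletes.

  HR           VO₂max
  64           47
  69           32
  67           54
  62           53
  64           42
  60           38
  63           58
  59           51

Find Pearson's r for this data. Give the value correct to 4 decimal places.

-0.2962

n = 8, Σx = 508, Σy = 375, Σx² = 32336, Σy² = 18131, Σxy = 23751
nΣxy − ΣxΣy = 190008 − 190500 = -492
nΣx² − (Σx)² = 258688 − 258064 = 624; nΣy² − (Σy)² = 145048 − 140625 = 4423
r = -492 / √(624 × 4423) = -492 / 1661.3103 ≈ -0.2962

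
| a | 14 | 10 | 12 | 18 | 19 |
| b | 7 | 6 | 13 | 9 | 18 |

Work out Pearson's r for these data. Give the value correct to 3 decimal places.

0.583

n = 5, Σa = 73, Σb = 53, Σa² = 1125, Σb² = 659, Σab = 818
nΣab − ΣaΣb = 4090 − 3869 = 221
nΣa² − (Σa)² = 5625 − 5329 = 296; nΣb² − (Σb)² = 3295 − 2809 = 486
r = 221 / √(296 × 486) = 221 / 379.2835 ≈ 0.583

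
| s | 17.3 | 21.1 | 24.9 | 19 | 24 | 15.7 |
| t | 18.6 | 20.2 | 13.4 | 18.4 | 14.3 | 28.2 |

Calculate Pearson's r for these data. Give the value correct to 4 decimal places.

n = 6, Σs = 122, Σt = 113.1, Σs² = 2548, Σt² = 2271.85, Σst = 2217.2
nΣst − ΣsΣt = 13303.2 − 13798.2 = -495
nΣs² − (Σs)² = 15288 − 14884 = 404; nΣt² − (Σt)² = 13631.1 − 12791.61 = 839.49
r = -495 / √(404 × 839.49) = -495 / 582.3693 ≈ -0.8500

-0.8500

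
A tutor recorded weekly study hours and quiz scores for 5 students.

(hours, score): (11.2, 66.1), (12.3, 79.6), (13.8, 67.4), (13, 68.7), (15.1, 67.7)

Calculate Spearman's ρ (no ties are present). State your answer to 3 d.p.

0.100

Rank hours: 1, 2, 4, 3, 5
Rank score: 1, 5, 2, 4, 3
d = rank(hours) − rank(score): 0, -3, 2, -1, 2; Σd² = 18
ρ = 1 − 6Σd² / [n(n²−1)] = 1 − 6×18 / (5×24) = 1 − 108/120 ≈ 0.100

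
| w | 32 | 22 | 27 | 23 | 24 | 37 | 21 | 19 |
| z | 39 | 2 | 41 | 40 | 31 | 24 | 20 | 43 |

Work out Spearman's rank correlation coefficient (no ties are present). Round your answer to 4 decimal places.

-0.0476

Rank w: 7, 3, 6, 4, 5, 8, 2, 1
Rank z: 5, 1, 7, 6, 4, 3, 2, 8
d = rank(w) − rank(z): 2, 2, -1, -2, 1, 5, 0, -7; Σd² = 88
ρ = 1 − 6Σd² / [n(n²−1)] = 1 − 6×88 / (8×63) = 1 − 528/504 ≈ -0.0476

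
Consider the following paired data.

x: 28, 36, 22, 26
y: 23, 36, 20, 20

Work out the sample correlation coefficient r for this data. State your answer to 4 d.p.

n = 4, Σx = 112, Σy = 99, Σx² = 3240, Σy² = 2625, Σxy = 2900
nΣxy − ΣxΣy = 11600 − 11088 = 512
nΣx² − (Σx)² = 12960 − 12544 = 416; nΣy² − (Σy)² = 10500 − 9801 = 699
r = 512 / √(416 × 699) = 512 / 539.2439 ≈ 0.9495

0.9495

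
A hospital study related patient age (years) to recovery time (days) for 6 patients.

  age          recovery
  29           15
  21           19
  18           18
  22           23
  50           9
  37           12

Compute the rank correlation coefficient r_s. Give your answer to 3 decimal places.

-0.771

Rank age: 4, 2, 1, 3, 6, 5
Rank recovery: 3, 5, 4, 6, 1, 2
d = rank(age) − rank(recovery): 1, -3, -3, -3, 5, 3; Σd² = 62
ρ = 1 − 6Σd² / [n(n²−1)] = 1 − 6×62 / (6×35) = 1 − 372/210 ≈ -0.771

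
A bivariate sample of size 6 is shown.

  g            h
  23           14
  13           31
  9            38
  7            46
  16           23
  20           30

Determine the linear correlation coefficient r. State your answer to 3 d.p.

-0.898

n = 6, Σg = 88, Σh = 182, Σg² = 1484, Σh² = 6146, Σgh = 2357
nΣgh − ΣgΣh = 14142 − 16016 = -1874
nΣg² − (Σg)² = 8904 − 7744 = 1160; nΣh² − (Σh)² = 36876 − 33124 = 3752
r = -1874 / √(1160 × 3752) = -1874 / 2086.2215 ≈ -0.898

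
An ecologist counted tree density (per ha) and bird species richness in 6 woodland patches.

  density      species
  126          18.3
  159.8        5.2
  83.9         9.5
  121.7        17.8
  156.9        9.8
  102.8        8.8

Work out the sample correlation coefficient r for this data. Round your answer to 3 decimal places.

n = 6, Σx = 751.1, Σy = 69.4, Σx² = 98447.59, Σy² = 942.5, Σxy = 8542.33
nΣxy − ΣxΣy = 51253.98 − 52126.34 = -872.36
nΣx² − (Σx)² = 590685.54 − 564151.21 = 26534.33; nΣy² − (Σy)² = 5655 − 4816.36 = 838.64
r = -872.36 / √(26534.33 × 838.64) = -872.36 / 4717.2821 ≈ -0.185

-0.185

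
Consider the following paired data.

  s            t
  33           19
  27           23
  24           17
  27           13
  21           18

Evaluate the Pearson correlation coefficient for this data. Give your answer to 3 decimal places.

n = 5, Σs = 132, Σt = 90, Σs² = 3564, Σt² = 1672, Σst = 2385
nΣst − ΣsΣt = 11925 − 11880 = 45
nΣs² − (Σs)² = 17820 − 17424 = 396; nΣt² − (Σt)² = 8360 − 8100 = 260
r = 45 / √(396 × 260) = 45 / 320.8738 ≈ 0.140

0.140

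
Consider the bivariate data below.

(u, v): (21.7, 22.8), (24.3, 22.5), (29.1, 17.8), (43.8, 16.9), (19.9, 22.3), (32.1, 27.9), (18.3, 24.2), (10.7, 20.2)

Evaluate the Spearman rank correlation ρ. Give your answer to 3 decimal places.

Rank u: 4, 5, 6, 8, 3, 7, 2, 1
Rank v: 6, 5, 2, 1, 4, 8, 7, 3
d = rank(u) − rank(v): -2, 0, 4, 7, -1, -1, -5, -2; Σd² = 100
ρ = 1 − 6Σd² / [n(n²−1)] = 1 − 6×100 / (8×63) = 1 − 600/504 ≈ -0.190

-0.190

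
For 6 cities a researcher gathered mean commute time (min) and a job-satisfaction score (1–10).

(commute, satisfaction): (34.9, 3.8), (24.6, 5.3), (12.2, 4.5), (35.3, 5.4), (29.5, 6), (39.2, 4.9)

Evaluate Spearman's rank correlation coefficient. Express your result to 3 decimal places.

Rank commute: 4, 2, 1, 5, 3, 6
Rank satisfaction: 1, 4, 2, 5, 6, 3
d = rank(commute) − rank(satisfaction): 3, -2, -1, 0, -3, 3; Σd² = 32
ρ = 1 − 6Σd² / [n(n²−1)] = 1 − 6×32 / (6×35) = 1 − 192/210 ≈ 0.086

0.086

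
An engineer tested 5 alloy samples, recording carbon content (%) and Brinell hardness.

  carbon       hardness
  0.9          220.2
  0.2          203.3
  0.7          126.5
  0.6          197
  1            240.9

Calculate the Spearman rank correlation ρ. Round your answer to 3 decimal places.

Rank carbon: 4, 1, 3, 2, 5
Rank hardness: 4, 3, 1, 2, 5
d = rank(carbon) − rank(hardness): 0, -2, 2, 0, 0; Σd² = 8
ρ = 1 − 6Σd² / [n(n²−1)] = 1 − 6×8 / (5×24) = 1 − 48/120 ≈ 0.600

0.600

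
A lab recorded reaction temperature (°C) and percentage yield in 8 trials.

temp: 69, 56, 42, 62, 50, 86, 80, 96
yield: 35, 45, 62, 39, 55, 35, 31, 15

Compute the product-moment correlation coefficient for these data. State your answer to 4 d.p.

n = 8, Σx = 541, Σy = 317, Σx² = 39017, Σy² = 14051, Σxy = 19637
nΣxy − ΣxΣy = 157096 − 171497 = -14401
nΣx² − (Σx)² = 312136 − 292681 = 19455; nΣy² − (Σy)² = 112408 − 100489 = 11919
r = -14401 / √(19455 × 11919) = -14401 / 15227.7426 ≈ -0.9457

-0.9457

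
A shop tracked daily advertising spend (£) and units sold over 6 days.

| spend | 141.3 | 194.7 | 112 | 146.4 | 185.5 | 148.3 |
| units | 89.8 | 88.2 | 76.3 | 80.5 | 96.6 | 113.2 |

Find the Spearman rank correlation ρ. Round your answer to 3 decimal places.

0.486

Rank spend: 2, 6, 1, 3, 5, 4
Rank units: 4, 3, 1, 2, 5, 6
d = rank(spend) − rank(units): -2, 3, 0, 1, 0, -2; Σd² = 18
ρ = 1 − 6Σd² / [n(n²−1)] = 1 − 6×18 / (6×35) = 1 − 108/210 ≈ 0.486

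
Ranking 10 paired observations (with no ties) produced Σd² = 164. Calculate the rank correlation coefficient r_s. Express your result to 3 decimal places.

0.006

ρ = 1 − 6Σd² / [n(n²−1)] = 1 − 6×164 / (10×99)
  = 1 − 984/990 = 1 − 0.9939 ≈ 0.006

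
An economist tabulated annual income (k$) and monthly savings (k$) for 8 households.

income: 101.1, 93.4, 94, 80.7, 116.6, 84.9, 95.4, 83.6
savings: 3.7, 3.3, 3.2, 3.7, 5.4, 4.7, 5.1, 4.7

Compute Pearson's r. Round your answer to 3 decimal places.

0.326

n = 8, Σx = 749.7, Σy = 33.8, Σx² = 71186.95, Σy² = 147.86, Σxy = 3189.81
nΣxy − ΣxΣy = 25518.48 − 25339.86 = 178.62
nΣx² − (Σx)² = 569495.6 − 562050.09 = 7445.51; nΣy² − (Σy)² = 1182.88 − 1142.44 = 40.44
r = 178.62 / √(7445.51 × 40.44) = 178.62 / 548.7225 ≈ 0.326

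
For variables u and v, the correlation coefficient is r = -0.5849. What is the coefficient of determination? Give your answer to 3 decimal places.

0.342

r² = (-0.5849)² = 0.342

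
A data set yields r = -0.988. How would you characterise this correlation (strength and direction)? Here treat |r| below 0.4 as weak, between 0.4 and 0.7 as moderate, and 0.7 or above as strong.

r = -0.988 < 0 so the relationship is negative.
|r| = 0.988, which falls in the strong range.

strong negative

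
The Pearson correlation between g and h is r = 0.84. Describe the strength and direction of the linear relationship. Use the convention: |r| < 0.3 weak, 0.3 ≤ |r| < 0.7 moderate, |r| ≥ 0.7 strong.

r = 0.84 > 0 so the relationship is positive.
|r| = 0.84, which falls in the strong range.

strong positive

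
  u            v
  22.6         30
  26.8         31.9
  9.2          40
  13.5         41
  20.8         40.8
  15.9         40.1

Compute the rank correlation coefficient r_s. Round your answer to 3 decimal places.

-0.543

Rank u: 5, 6, 1, 2, 4, 3
Rank v: 1, 2, 3, 6, 5, 4
d = rank(u) − rank(v): 4, 4, -2, -4, -1, -1; Σd² = 54
ρ = 1 − 6Σd² / [n(n²−1)] = 1 − 6×54 / (6×35) = 1 − 324/210 ≈ -0.543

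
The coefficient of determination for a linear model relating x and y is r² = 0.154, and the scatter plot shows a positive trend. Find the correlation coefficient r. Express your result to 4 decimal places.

0.3924

|r| = √0.154 = 0.3924
The association is positive, so r = 0.3924.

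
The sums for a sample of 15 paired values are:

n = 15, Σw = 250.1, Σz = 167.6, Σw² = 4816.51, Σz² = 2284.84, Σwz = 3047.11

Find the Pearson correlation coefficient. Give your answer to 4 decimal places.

0.4894

r = (nΣwz − ΣwΣz) / √[(nΣw² − (Σw)²)(nΣz² − (Σz)²)]
Numerator: 15×3047.11 − 250.1×167.6 = 3789.89
Denominator: √[(72247.65 − 62550.01)(34272.6 − 28089.76)] = √[9697.64 × 6182.84] = 7743.3169
r = 3789.89 / 7743.3169 ≈ 0.4894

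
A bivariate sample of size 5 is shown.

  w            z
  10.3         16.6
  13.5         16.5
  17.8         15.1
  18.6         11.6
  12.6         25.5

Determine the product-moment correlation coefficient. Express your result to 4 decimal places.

n = 5, Σw = 72.8, Σz = 85.3, Σw² = 1109.9, Σz² = 1560.63, Σwz = 1199.57
nΣwz − ΣwΣz = 5997.85 − 6209.84 = -211.99
nΣw² − (Σw)² = 5549.5 − 5299.84 = 249.66; nΣz² − (Σz)² = 7803.15 − 7276.09 = 527.06
r = -211.99 / √(249.66 × 527.06) = -211.99 / 362.7476 ≈ -0.5844

-0.5844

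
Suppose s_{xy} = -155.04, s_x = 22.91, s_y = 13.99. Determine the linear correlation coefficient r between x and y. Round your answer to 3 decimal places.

r = Cov(x,y) / (s_x · s_y) = -155.04 / (22.91 × 13.99)
  = -155.04 / 320.5109 ≈ -0.484

-0.484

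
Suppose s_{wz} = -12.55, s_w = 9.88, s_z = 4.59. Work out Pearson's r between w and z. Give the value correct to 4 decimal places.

r = Cov(w,z) / (s_w · s_z) = -12.55 / (9.88 × 4.59)
  = -12.55 / 45.3492 ≈ -0.2767

-0.2767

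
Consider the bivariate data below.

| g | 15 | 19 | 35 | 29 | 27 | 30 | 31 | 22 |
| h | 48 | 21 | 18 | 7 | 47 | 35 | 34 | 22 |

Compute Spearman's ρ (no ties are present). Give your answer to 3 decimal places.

Rank g: 1, 2, 8, 5, 4, 6, 7, 3
Rank h: 8, 3, 2, 1, 7, 6, 5, 4
d = rank(g) − rank(h): -7, -1, 6, 4, -3, 0, 2, -1; Σd² = 116
ρ = 1 − 6Σd² / [n(n²−1)] = 1 − 6×116 / (8×63) = 1 − 696/504 ≈ -0.381

-0.381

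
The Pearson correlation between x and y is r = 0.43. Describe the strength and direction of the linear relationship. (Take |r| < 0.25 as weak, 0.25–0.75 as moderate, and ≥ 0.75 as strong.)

moderate positive

r = 0.43 > 0 so the relationship is positive.
|r| = 0.43, which falls in the moderate range.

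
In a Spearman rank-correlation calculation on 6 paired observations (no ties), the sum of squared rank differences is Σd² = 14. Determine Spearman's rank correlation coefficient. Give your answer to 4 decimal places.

ρ = 1 − 6Σd² / [n(n²−1)] = 1 − 6×14 / (6×35)
  = 1 − 84/210 = 1 − 0.40000 ≈ 0.6000

0.6000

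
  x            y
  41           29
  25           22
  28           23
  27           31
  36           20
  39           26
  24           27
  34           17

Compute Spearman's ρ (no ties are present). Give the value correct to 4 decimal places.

-0.0476

Rank x: 8, 2, 4, 3, 6, 7, 1, 5
Rank y: 7, 3, 4, 8, 2, 5, 6, 1
d = rank(x) − rank(y): 1, -1, 0, -5, 4, 2, -5, 4; Σd² = 88
ρ = 1 − 6Σd² / [n(n²−1)] = 1 − 6×88 / (8×63) = 1 − 528/504 ≈ -0.0476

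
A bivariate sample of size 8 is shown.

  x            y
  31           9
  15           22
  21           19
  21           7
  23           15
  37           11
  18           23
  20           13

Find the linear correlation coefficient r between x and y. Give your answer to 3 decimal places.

n = 8, Σx = 186, Σy = 119, Σx² = 4690, Σy² = 2019, Σxy = 2581
nΣxy − ΣxΣy = 20648 − 22134 = -1486
nΣx² − (Σx)² = 37520 − 34596 = 2924; nΣy² − (Σy)² = 16152 − 14161 = 1991
r = -1486 / √(2924 × 1991) = -1486 / 2412.8166 ≈ -0.616

-0.616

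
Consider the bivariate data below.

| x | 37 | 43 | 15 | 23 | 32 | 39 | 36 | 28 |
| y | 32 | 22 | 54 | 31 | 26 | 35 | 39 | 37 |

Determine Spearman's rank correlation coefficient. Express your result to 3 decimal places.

Rank x: 6, 8, 1, 2, 4, 7, 5, 3
Rank y: 4, 1, 8, 3, 2, 5, 7, 6
d = rank(x) − rank(y): 2, 7, -7, -1, 2, 2, -2, -3; Σd² = 124
ρ = 1 − 6Σd² / [n(n²−1)] = 1 − 6×124 / (8×63) = 1 − 744/504 ≈ -0.476

-0.476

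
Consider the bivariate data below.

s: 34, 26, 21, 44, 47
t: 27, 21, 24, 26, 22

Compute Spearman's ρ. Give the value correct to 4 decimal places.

0.1000

Rank s: 3, 2, 1, 4, 5
Rank t: 5, 1, 3, 4, 2
d = rank(s) − rank(t): -2, 1, -2, 0, 3; Σd² = 18
ρ = 1 − 6Σd² / [n(n²−1)] = 1 − 6×18 / (5×24) = 1 − 108/120 ≈ 0.1000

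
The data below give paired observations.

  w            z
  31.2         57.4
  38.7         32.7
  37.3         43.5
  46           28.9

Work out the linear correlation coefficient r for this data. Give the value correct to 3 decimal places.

n = 4, Σw = 153.2, Σz = 162.5, Σw² = 5978.42, Σz² = 7091.51, Σwz = 6008.32
nΣwz − ΣwΣz = 24033.28 − 24895 = -861.72
nΣw² − (Σw)² = 23913.68 − 23470.24 = 443.44; nΣz² − (Σz)² = 28366.04 − 26406.25 = 1959.79
r = -861.72 / √(443.44 × 1959.79) = -861.72 / 932.2281 ≈ -0.924

-0.924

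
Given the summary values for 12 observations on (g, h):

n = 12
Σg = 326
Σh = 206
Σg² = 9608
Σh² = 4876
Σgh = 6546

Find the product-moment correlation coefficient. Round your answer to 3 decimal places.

0.946

r = (nΣgh − ΣgΣh) / √[(nΣg² − (Σg)²)(nΣh² − (Σh)²)]
Numerator: 12×6546 − 326×206 = 11396
Denominator: √[(115296 − 106276)(58512 − 42436)] = √[9020 × 16076] = 12041.8238
r = 11396 / 12041.8238 ≈ 0.946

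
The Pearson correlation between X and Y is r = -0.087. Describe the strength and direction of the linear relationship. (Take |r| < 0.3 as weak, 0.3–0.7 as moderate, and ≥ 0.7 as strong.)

r = -0.087 < 0 so the relationship is negative.
|r| = 0.087, which falls in the weak range.

weak negative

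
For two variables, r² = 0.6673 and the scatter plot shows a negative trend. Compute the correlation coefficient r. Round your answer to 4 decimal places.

|r| = √0.6673 = 0.8169
The association is negative, so r = −0.8169.

-0.8169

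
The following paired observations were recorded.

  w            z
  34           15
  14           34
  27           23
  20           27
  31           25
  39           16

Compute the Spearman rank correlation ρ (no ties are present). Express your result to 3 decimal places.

Rank w: 5, 1, 3, 2, 4, 6
Rank z: 1, 6, 3, 5, 4, 2
d = rank(w) − rank(z): 4, -5, 0, -3, 0, 4; Σd² = 66
ρ = 1 − 6Σd² / [n(n²−1)] = 1 − 6×66 / (6×35) = 1 − 396/210 ≈ -0.886

-0.886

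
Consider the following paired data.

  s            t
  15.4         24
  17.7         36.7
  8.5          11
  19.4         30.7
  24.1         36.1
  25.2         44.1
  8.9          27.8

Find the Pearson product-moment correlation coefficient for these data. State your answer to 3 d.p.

n = 7, Σs = 119.2, Σt = 210.4, Σs² = 2294.12, Σt² = 7007.24, Σst = 3937.02
nΣst − ΣsΣt = 27559.14 − 25079.68 = 2479.46
nΣs² − (Σs)² = 16058.84 − 14208.64 = 1850.2; nΣt² − (Σt)² = 49050.68 − 44268.16 = 4782.52
r = 2479.46 / √(1850.2 × 4782.52) = 2479.46 / 2974.6628 ≈ 0.834

0.834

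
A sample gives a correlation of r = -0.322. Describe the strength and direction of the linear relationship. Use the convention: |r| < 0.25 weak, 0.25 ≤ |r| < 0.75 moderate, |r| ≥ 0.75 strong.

moderate negative

r = -0.322 < 0 so the relationship is negative.
|r| = 0.322, which falls in the moderate range.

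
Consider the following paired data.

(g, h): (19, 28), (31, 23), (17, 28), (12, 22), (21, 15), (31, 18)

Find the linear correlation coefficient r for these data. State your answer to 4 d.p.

-0.3351

n = 6, Σg = 131, Σh = 134, Σg² = 3157, Σh² = 3130, Σgh = 2858
nΣgh − ΣgΣh = 17148 − 17554 = -406
nΣg² − (Σg)² = 18942 − 17161 = 1781; nΣh² − (Σh)² = 18780 − 17956 = 824
r = -406 / √(1781 × 824) = -406 / 1211.4223 ≈ -0.3351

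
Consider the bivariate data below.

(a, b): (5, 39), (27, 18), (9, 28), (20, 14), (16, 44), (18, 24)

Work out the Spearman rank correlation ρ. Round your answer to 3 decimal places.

-0.771

Rank a: 1, 6, 2, 5, 3, 4
Rank b: 5, 2, 4, 1, 6, 3
d = rank(a) − rank(b): -4, 4, -2, 4, -3, 1; Σd² = 62
ρ = 1 − 6Σd² / [n(n²−1)] = 1 − 6×62 / (6×35) = 1 − 372/210 ≈ -0.771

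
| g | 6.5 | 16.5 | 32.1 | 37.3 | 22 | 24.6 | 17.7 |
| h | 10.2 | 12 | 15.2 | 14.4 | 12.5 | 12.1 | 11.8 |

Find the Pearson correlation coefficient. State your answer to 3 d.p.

n = 7, Σg = 156.7, Σh = 88.2, Σg² = 4138.65, Σh² = 1128.34, Σgh = 2070.86
nΣgh − ΣgΣh = 14496.02 − 13820.94 = 675.08
nΣg² − (Σg)² = 28970.55 − 24554.89 = 4415.66; nΣh² − (Σh)² = 7898.38 − 7779.24 = 119.14
r = 675.08 / √(4415.66 × 119.14) = 675.08 / 725.3149 ≈ 0.931

0.931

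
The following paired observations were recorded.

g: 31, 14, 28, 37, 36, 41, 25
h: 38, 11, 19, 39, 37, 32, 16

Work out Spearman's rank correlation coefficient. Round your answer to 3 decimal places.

0.750

Rank g: 4, 1, 3, 6, 5, 7, 2
Rank h: 6, 1, 3, 7, 5, 4, 2
d = rank(g) − rank(h): -2, 0, 0, -1, 0, 3, 0; Σd² = 14
ρ = 1 − 6Σd² / [n(n²−1)] = 1 − 6×14 / (7×48) = 1 − 84/336 ≈ 0.750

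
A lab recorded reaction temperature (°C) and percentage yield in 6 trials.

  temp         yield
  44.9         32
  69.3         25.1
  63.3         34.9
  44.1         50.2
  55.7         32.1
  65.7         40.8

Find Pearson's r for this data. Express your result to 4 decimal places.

n = 6, Σx = 343, Σy = 215.1, Σx² = 20189.18, Σy² = 8087.11, Σxy = 12067.75
nΣxy − ΣxΣy = 72406.5 − 73779.3 = -1372.8
nΣx² − (Σx)² = 121135.08 − 117649 = 3486.08; nΣy² − (Σy)² = 48522.66 − 46268.01 = 2254.65
r = -1372.8 / √(3486.08 × 2254.65) = -1372.8 / 2803.5496 ≈ -0.4897

-0.4897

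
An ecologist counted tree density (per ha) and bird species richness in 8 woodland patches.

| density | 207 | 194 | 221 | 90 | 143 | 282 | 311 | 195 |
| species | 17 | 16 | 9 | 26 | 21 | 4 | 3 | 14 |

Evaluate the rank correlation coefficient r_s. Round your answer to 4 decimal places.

-0.9286

Rank density: 5, 3, 6, 1, 2, 7, 8, 4
Rank species: 6, 5, 3, 8, 7, 2, 1, 4
d = rank(density) − rank(species): -1, -2, 3, -7, -5, 5, 7, 0; Σd² = 162
ρ = 1 − 6Σd² / [n(n²−1)] = 1 − 6×162 / (8×63) = 1 − 972/504 ≈ -0.9286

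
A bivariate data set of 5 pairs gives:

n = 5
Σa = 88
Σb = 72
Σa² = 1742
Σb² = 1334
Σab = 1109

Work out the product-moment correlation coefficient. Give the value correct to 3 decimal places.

r = (nΣab − ΣaΣb) / √[(nΣa² − (Σa)²)(nΣb² − (Σb)²)]
Numerator: 5×1109 − 88×72 = -791
Denominator: √[(8710 − 7744)(6670 − 5184)] = √[966 × 1486] = 1198.1135
r = -791 / 1198.1135 ≈ -0.660

-0.660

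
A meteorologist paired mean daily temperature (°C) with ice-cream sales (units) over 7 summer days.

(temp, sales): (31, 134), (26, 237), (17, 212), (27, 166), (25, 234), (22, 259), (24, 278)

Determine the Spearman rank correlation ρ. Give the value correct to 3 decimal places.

-0.571

Rank temp: 7, 5, 1, 6, 4, 2, 3
Rank sales: 1, 5, 3, 2, 4, 6, 7
d = rank(temp) − rank(sales): 6, 0, -2, 4, 0, -4, -4; Σd² = 88
ρ = 1 − 6Σd² / [n(n²−1)] = 1 − 6×88 / (7×48) = 1 − 528/336 ≈ -0.571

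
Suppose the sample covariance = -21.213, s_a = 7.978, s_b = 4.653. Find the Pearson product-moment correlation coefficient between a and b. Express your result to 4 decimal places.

-0.5714

r = Cov(a,b) / (s_a · s_b) = -21.213 / (7.978 × 4.653)
  = -21.213 / 37.1216 ≈ -0.5714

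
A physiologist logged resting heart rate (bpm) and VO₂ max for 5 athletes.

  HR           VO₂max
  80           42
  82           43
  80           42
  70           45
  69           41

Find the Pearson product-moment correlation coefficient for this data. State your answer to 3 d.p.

n = 5, Σx = 381, Σy = 213, Σx² = 29185, Σy² = 9083, Σxy = 16225
nΣxy − ΣxΣy = 81125 − 81153 = -28
nΣx² − (Σx)² = 145925 − 145161 = 764; nΣy² − (Σy)² = 45415 − 45369 = 46
r = -28 / √(764 × 46) = -28 / 187.4673 ≈ -0.149

-0.149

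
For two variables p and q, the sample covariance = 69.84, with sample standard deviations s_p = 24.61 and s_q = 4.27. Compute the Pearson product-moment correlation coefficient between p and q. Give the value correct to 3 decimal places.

r = Cov(p,q) / (s_p · s_q) = 69.84 / (24.61 × 4.27)
  = 69.84 / 105.0847 ≈ 0.665

0.665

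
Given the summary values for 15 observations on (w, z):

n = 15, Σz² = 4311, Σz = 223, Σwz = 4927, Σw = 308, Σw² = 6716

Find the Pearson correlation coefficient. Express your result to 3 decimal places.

r = (nΣwz − ΣwΣz) / √[(nΣw² − (Σw)²)(nΣz² − (Σz)²)]
Numerator: 15×4927 − 308×223 = 5221
Denominator: √[(100740 − 94864)(64665 − 49729)] = √[5876 × 14936] = 9368.2408
r = 5221 / 9368.2408 ≈ 0.557

0.557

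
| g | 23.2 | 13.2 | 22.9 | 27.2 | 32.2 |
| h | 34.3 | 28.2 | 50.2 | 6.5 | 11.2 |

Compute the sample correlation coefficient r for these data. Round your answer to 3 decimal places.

n = 5, Σg = 118.7, Σh = 130.4, Σg² = 3013.57, Σh² = 4659.46, Σgh = 2855.02
nΣgh − ΣgΣh = 14275.1 − 15478.48 = -1203.38
nΣg² − (Σg)² = 15067.85 − 14089.69 = 978.16; nΣh² − (Σh)² = 23297.3 − 17004.16 = 6293.14
r = -1203.38 / √(978.16 × 6293.14) = -1203.38 / 2481.0679 ≈ -0.485

-0.485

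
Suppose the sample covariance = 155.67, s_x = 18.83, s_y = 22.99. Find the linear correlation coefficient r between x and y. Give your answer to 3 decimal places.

0.360

r = Cov(x,y) / (s_x · s_y) = 155.67 / (18.83 × 22.99)
  = 155.67 / 432.9017 ≈ 0.360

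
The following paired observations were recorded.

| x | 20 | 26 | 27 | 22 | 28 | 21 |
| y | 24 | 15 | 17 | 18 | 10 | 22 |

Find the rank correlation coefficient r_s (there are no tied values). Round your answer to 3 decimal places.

-0.943

Rank x: 1, 4, 5, 3, 6, 2
Rank y: 6, 2, 3, 4, 1, 5
d = rank(x) − rank(y): -5, 2, 2, -1, 5, -3; Σd² = 68
ρ = 1 − 6Σd² / [n(n²−1)] = 1 − 6×68 / (6×35) = 1 − 408/210 ≈ -0.943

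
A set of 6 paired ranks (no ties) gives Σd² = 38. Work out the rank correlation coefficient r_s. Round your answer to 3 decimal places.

ρ = 1 − 6Σd² / [n(n²−1)] = 1 − 6×38 / (6×35)
  = 1 − 228/210 = 1 − 1.0857 ≈ -0.086

-0.086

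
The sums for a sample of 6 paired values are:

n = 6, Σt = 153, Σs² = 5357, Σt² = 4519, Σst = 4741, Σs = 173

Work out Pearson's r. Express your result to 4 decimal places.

0.6904

r = (nΣst − ΣsΣt) / √[(nΣs² − (Σs)²)(nΣt² − (Σt)²)]
Numerator: 6×4741 − 173×153 = 1977
Denominator: √[(32142 − 29929)(27114 − 23409)] = √[2213 × 3705] = 2863.4184
r = 1977 / 2863.4184 ≈ 0.6904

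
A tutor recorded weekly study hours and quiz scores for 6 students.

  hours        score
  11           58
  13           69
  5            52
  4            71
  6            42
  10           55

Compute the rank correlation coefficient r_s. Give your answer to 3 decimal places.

Rank hours: 5, 6, 2, 1, 3, 4
Rank score: 4, 5, 2, 6, 1, 3
d = rank(hours) − rank(score): 1, 1, 0, -5, 2, 1; Σd² = 32
ρ = 1 − 6Σd² / [n(n²−1)] = 1 − 6×32 / (6×35) = 1 − 192/210 ≈ 0.086

0.086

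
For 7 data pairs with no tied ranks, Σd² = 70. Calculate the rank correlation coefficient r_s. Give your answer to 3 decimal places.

-0.250

ρ = 1 − 6Σd² / [n(n²−1)] = 1 − 6×70 / (7×48)
  = 1 − 420/336 = 1 − 1.2500 ≈ -0.250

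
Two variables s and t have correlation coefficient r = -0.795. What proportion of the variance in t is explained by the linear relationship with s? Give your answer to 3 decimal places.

r² = (-0.795)² = 0.632

0.632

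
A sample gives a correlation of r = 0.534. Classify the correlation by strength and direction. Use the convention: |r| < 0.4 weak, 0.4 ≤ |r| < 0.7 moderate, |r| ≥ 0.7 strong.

r = 0.534 > 0 so the relationship is positive.
|r| = 0.534, which falls in the moderate range.

moderate positive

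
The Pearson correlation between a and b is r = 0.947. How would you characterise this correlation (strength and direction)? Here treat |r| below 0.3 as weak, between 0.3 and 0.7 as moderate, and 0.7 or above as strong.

r = 0.947 > 0 so the relationship is positive.
|r| = 0.947, which falls in the strong range.

strong positive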